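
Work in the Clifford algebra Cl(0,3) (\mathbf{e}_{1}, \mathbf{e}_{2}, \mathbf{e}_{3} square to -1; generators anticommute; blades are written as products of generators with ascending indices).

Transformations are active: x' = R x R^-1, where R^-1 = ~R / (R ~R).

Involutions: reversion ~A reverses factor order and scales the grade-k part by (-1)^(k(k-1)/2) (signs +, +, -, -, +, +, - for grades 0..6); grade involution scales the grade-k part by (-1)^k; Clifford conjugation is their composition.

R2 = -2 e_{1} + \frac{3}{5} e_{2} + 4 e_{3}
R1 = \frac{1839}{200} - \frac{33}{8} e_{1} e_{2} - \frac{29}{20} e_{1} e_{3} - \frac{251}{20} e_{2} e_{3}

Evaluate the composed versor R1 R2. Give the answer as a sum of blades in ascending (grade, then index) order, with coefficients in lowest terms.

Distribute over the terms of R2 (each basis-blade product reordered to ascending indices, repeated generators contracted through their squares):
R1 (-2 e_{1}) = -\frac{1839}{100} e_{1} + \frac{33}{4} e_{2} + \frac{29}{10} e_{3} + \frac{251}{10} e_{1} e_{2} e_{3}
R1 (\frac{3}{5} e_{2}) = \frac{99}{40} e_{1} + \frac{5517}{1000} e_{2} - \frac{753}{100} e_{3} + \frac{87}{100} e_{1} e_{2} e_{3}
R1 (4 e_{3}) = \frac{29}{5} e_{1} + \frac{251}{5} e_{2} + \frac{1839}{50} e_{3} - \frac{33}{2} e_{1} e_{2} e_{3}
Summing the partial products and collecting blades:
Answer: -\frac{2023}{200} e_{1} + \frac{63967}{1000} e_{2} + \frac{643}{20} e_{3} + \frac{947}{100} e_{1} e_{2} e_{3}


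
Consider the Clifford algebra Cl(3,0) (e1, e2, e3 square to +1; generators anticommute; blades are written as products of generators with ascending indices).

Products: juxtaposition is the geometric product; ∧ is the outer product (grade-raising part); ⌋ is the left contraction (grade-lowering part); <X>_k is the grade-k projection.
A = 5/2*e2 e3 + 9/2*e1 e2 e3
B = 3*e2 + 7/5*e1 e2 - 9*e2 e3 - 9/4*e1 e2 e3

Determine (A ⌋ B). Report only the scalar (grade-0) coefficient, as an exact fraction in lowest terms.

step 1: 261/8 + 45/8*e1
Answer: 261/8


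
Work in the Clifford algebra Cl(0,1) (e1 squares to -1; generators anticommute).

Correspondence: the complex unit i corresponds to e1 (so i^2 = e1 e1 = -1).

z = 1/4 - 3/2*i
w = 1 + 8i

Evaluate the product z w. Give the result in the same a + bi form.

In blades: z = 1/4 - 3/2*e1, w = 1 + 8*e1.
Distribute z over w term by term (generator squares from the signature, products reordered to ascending indices): (1/4)*w = 1/4 + 2*e1; (-3/2*e1)*w = 12 - 3/2*e1.
Sum: 49/4 + 1/2*e1; translating back through the correspondence:
Answer: 49/4 + 1/2*i


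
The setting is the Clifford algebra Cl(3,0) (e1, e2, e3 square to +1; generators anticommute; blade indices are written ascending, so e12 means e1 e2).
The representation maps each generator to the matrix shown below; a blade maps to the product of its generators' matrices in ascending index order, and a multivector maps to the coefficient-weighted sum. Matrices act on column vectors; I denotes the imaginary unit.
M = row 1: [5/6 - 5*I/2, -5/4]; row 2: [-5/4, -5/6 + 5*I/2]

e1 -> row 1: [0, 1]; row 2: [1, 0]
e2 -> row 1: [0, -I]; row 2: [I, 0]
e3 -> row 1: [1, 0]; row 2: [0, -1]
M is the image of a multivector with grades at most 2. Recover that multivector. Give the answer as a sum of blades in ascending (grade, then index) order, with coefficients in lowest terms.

Method: 1, rho(e1), rho(e2), rho(e3) form a trace-orthogonal basis of the 2x2 complex matrices (tr(X Y) = 2 if X = Y, else 0), so M = m0*1 + m1*rho(e1) + m2*rho(e2) + m3*rho(e3) with m0 = tr(M)/2 = 0, m1 = tr(M rho(e1))/2 = -5/4, m2 = tr(M rho(e2))/2 = 0, m3 = tr(M rho(e3))/2 = 5/6 - 5*I/2.
Multiplying table entries, the bivector images are rho(e12) = I*rho(e3), rho(e13) = -I*rho(e2), rho(e23) = I*rho(e1); with real blade coefficients the real parts of m0..m3 are the coefficients of 1, e1, e2, e3 and the imaginary parts give the bivectors (e23: Im m1, e13: -Im m2, e12: Im m3).
Answer: -5/4*e1 + 5/6*e3 - 5/2*e12


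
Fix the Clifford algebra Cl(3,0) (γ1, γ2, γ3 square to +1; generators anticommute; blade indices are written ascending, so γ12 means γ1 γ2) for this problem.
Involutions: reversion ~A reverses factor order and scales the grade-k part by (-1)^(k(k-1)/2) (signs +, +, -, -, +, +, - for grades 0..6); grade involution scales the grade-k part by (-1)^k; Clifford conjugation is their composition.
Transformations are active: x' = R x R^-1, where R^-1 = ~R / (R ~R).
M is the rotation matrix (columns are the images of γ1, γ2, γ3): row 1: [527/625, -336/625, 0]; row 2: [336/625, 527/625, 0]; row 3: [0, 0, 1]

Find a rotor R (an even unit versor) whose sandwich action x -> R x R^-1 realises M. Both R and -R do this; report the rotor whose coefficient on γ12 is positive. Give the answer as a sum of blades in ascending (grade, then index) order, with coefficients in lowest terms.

Method: write R = a + b12*γ12 + b13*γ13 + b23*γ23 with a^2 + b12^2 + b13^2 + b23^2 = 1 (so R^-1 = ~R). Expanding the columns R e_j ~R gives tr M = 4a^2 - 1 and, from the antisymmetric part, M21 - M12 = -4a*b12, M13 - M31 = 4a*b13, M32 - M23 = -4a*b23.
Here tr M = 1679/625, so a^2 = (1 + tr M)/4 = 576/625 and a = ±24/25. Taking a = 24/25: M21 - M12 = 672/625, M13 - M31 = 0, M32 - M23 = 0, giving b12 = -7/25, b13 = 0, b23 = 0, i.e. R = 24/25 - 7/25*γ12.
Its γ12 coefficient is negative, so report the other preimage -R.
Answer: -24/25 + 7/25*γ12. Note: both R and -R realise this M (trace 1679/625); the covering map identifies them, and the γ12-coefficient sign is the tie-breaker.


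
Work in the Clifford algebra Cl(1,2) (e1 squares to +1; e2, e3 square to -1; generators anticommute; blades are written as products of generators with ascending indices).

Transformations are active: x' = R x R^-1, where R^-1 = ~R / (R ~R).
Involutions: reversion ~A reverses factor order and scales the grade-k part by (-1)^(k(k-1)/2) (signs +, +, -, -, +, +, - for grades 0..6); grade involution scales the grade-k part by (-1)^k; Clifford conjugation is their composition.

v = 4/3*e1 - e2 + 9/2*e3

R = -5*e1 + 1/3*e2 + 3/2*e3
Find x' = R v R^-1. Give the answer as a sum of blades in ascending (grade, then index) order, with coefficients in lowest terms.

~R = -5*e1 + 1/3*e2 + 3/2*e3, and R ~R = 815/36, so R^-1 = ~R / (815/36).
R v = -157/12 + 41/9*e1 e2 - 49/2*e1 e3 + 3*e2 e3
Answer: 2174/489*e1 + 501/815*e2 - 10161/1630*e3


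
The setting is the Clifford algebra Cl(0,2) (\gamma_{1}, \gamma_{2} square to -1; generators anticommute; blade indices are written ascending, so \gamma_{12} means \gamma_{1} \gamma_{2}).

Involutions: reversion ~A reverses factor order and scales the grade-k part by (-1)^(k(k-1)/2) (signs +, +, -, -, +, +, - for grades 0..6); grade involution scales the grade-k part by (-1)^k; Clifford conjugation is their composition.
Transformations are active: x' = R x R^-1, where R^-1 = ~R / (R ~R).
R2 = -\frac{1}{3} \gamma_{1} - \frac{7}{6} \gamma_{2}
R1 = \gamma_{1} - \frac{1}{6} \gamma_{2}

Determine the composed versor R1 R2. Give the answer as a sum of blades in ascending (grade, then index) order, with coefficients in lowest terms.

Distribute over the terms of R1 (each basis-blade product reordered to ascending indices, repeated generators contracted through their squares):
(\gamma_{1}) R2 = \frac{1}{3} - \frac{7}{6} \gamma_{12}
(-\frac{1}{6} \gamma_{2}) R2 = -\frac{7}{36} - \frac{1}{18} \gamma_{12}
Summing the partial products and collecting blades:
Answer: \frac{5}{36} - \frac{11}{9} \gamma_{12}


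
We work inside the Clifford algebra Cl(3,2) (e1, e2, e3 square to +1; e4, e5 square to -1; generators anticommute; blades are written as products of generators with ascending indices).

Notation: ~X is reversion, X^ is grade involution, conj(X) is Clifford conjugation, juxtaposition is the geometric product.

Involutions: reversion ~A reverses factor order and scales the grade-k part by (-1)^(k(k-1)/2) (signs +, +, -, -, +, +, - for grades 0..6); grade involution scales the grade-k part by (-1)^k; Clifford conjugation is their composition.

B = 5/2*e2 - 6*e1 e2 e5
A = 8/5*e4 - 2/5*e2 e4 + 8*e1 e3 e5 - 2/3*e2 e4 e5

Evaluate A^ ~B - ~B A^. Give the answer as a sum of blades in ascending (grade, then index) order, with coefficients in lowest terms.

first term: e4 + 4*e1 e4 + 48*e2 e3 + 4*e2 e4 + 5/3*e4 e5 + 12/5*e1 e4 e5 - 20*e1 e2 e3 e5 - 48/5*e1 e2 e4 e5
second term: -e4 - 4*e1 e4 - 48*e2 e3 - 4*e2 e4 + 5/3*e4 e5 - 12/5*e1 e4 e5 + 20*e1 e2 e3 e5 + 48/5*e1 e2 e4 e5
Answer: 2*e4 + 8*e1 e4 + 96*e2 e3 + 8*e2 e4 + 24/5*e1 e4 e5 - 40*e1 e2 e3 e5 - 96/5*e1 e2 e4 e5


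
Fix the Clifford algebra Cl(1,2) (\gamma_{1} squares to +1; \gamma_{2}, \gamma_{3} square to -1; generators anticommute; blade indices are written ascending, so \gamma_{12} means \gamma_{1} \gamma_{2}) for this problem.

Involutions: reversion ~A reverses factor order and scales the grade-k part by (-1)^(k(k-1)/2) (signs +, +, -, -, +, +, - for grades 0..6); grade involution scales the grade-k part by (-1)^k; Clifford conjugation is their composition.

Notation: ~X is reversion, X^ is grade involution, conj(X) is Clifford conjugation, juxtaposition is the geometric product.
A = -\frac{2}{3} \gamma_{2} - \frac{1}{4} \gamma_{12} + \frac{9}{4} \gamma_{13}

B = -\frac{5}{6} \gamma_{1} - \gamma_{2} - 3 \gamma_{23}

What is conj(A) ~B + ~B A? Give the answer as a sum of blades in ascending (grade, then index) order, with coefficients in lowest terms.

first term: \frac{2}{3} + \frac{1}{4} \gamma_{1} + \frac{5}{24} \gamma_{2} - \frac{31}{8} \gamma_{3} - \frac{223}{36} \gamma_{12} - \frac{3}{4} \gamma_{13} - \frac{9}{4} \gamma_{123}
second term: -\frac{2}{3} + \frac{1}{4} \gamma_{1} + \frac{5}{24} \gamma_{2} - \frac{31}{8} \gamma_{3} - \frac{223}{36} \gamma_{12} - \frac{3}{4} \gamma_{13} + \frac{9}{4} \gamma_{123}
Answer: \frac{1}{2} \gamma_{1} + \frac{5}{12} \gamma_{2} - \frac{31}{4} \gamma_{3} - \frac{223}{18} \gamma_{12} - \frac{3}{2} \gamma_{13}


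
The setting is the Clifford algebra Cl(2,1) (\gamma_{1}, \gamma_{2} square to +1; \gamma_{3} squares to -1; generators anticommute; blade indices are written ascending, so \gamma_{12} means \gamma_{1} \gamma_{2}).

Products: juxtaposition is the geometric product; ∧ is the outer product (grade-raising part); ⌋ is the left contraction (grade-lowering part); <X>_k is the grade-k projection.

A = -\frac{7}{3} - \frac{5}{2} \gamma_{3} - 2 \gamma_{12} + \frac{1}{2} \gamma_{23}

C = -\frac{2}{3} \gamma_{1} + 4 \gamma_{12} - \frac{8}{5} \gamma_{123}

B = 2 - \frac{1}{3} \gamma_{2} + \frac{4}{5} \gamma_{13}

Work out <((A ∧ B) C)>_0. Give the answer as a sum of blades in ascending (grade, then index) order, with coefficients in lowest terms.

step 1: -\frac{14}{3} + \frac{7}{9} \gamma_{2} - 5 \gamma_{3} - 4 \gamma_{12} - \frac{28}{15} \gamma_{13} + \frac{1}{6} \gamma_{23}
step 2: 16 - \frac{4}{15} \gamma_{1} - \frac{424}{75} \gamma_{2} - \frac{344}{45} \gamma_{3} - \frac{706}{27} \gamma_{12} - \frac{124}{45} \gamma_{13} - \frac{112}{15} \gamma_{23} - \frac{569}{45} \gamma_{123}
step 3: 16
Answer: 16


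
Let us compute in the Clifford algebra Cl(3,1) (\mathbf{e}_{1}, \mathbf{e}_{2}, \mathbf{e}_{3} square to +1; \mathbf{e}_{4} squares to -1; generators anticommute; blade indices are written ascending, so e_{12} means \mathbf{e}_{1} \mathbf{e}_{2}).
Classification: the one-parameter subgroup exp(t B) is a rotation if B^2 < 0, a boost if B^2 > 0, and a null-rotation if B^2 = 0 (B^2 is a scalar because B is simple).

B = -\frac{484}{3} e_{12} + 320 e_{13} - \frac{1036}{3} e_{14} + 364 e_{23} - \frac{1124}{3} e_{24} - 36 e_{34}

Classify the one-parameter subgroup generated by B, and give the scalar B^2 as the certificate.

B^2 term by term: the squares give (-\frac{484}{3})^2*(e_{12})^2 + (320)^2*(e_{13})^2 + (-\frac{1036}{3})^2*(e_{14})^2 + (364)^2*(e_{23})^2 + (-\frac{1124}{3})^2*(e_{24})^2 + (-36)^2*(e_{34})^2 = \frac{234256}{9}*(-1) + 102400*(-1) + \frac{1073296}{9}*(+1) + 132496*(-1) + \frac{1263376}{9}*(+1) + 1296*(+1) = \frac{16}{9} (each basis 2-blade squares to minus the product of its generators' squares); cross terms between blades sharing an index anticommute and cancel; the commuting (index-disjoint) pairs give grade-4 terms 2*c*c'*(blade product), which cancel blade by blade — e_{1234}: 11616 + \frac{719360}{3} - \frac{754208}{3} = 0 — confirming B is simple. So B^2 = \frac{16}{9}.
Answer: boost, certificate B^2 = \frac{16}{9}. Note: conjugating B changes its blade decomposition but never the scalar B^2 = \frac{16}{9}, whose sign settles the classification.


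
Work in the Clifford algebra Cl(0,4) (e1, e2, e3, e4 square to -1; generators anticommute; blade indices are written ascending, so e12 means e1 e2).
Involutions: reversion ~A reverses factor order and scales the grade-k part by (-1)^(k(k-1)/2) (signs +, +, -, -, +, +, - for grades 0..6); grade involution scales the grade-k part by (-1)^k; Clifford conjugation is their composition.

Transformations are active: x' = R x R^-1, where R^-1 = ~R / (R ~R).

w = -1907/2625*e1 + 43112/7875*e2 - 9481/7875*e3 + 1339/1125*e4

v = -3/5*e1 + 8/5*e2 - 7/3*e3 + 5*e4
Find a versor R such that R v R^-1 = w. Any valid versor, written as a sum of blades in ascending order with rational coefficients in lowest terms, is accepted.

R = v + w = -3482/2625*e1 + 55712/7875*e2 - 27856/7875*e3 + 6964/1125*e4 works: the equal norms (-7507/225) guarantee its sandwich swaps v into w.
Answer: -3482/2625*e1 + 55712/7875*e2 - 27856/7875*e3 + 6964/1125*e4


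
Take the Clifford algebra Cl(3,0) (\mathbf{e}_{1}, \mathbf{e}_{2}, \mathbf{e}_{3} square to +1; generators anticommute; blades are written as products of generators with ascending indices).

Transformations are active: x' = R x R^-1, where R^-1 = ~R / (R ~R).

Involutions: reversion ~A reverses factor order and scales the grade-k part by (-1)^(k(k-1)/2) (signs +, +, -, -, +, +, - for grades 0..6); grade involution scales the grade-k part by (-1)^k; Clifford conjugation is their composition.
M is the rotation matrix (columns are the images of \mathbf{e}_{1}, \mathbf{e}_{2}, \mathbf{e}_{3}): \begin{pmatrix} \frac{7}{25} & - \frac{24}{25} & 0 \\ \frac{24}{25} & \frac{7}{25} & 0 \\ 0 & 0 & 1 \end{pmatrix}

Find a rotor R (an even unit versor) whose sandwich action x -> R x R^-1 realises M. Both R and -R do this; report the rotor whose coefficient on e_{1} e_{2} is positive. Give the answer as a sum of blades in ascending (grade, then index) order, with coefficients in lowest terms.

Method: write R = a + b12*e_{1} e_{2} + b13*e_{1} e_{3} + b23*e_{2} e_{3} with a^2 + b12^2 + b13^2 + b23^2 = 1 (so R^-1 = ~R). Expanding the columns R e_j ~R gives tr M = 4a^2 - 1 and, from the antisymmetric part, M21 - M12 = -4a*b12, M13 - M31 = 4a*b13, M32 - M23 = -4a*b23.
Here tr M = \frac{39}{25}, so a^2 = (1 + tr M)/4 = \frac{16}{25} and a = ±\frac{4}{5}. Taking a = \frac{4}{5}: M21 - M12 = \frac{48}{25}, M13 - M31 = 0, M32 - M23 = 0, giving b12 = -\frac{3}{5}, b13 = 0, b23 = 0, i.e. R = \frac{4}{5} - \frac{3}{5} e_{1} e_{2}.
Its e_{1} e_{2} coefficient is negative, so report the other preimage -R.
Answer: -\frac{4}{5} + \frac{3}{5} e_{1} e_{2}. Note: both R and -R realise this M (trace \frac{39}{25}); the covering map identifies them, and the e_{1} e_{2}-coefficient sign is the tie-breaker.


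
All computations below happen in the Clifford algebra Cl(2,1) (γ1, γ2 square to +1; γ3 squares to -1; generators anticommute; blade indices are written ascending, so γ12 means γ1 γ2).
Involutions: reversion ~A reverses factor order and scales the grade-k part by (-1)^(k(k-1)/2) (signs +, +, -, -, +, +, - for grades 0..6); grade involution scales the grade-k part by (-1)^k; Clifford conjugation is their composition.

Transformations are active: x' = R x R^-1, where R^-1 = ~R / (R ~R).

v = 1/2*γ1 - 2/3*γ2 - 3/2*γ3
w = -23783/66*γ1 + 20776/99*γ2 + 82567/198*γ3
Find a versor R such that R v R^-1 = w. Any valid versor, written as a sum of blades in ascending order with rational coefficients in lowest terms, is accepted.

Equal squares first: v^2 = w^2 = -14/9. Then v + w = -11875/33*γ1 + 20710/99*γ2 + 41135/99*γ3 is a versor taking v to w, provided it is invertible.
Answer: -11875/33*γ1 + 20710/99*γ2 + 41135/99*γ3


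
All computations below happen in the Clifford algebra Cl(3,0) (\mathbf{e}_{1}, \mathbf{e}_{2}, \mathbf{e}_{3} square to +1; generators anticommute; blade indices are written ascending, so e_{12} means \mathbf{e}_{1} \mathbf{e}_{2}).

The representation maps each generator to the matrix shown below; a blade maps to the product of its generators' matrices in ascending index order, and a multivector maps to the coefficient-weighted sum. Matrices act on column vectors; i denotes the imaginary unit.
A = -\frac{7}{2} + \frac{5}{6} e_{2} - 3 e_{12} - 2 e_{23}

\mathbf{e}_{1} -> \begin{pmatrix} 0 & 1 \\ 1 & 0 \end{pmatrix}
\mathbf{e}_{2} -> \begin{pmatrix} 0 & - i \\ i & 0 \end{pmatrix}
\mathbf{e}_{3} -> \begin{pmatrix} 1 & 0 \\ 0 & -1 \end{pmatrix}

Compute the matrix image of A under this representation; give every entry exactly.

Bivector images (products of the table entries): rho(e_{12}) = rho(\mathbf{e}_{1})rho(\mathbf{e}_{2}) = \begin{pmatrix} i & 0 \\ 0 & - i \end{pmatrix}; rho(e_{23}) = rho(\mathbf{e}_{2})rho(\mathbf{e}_{3}) = \begin{pmatrix} 0 & i \\ i & 0 \end{pmatrix}.
M = (-\frac{7}{2})*1 + (\frac{5}{6})*rho(e_{2}) + (-3)*rho(e_{12}) + (-2)*rho(e_{23}), summed entrywise (1 is the identity matrix):
Answer: \begin{pmatrix} - \frac{7}{2} - 3 i & - \frac{17 i}{6} \\ - \frac{7 i}{6} & - \frac{7}{2} + 3 i \end{pmatrix}


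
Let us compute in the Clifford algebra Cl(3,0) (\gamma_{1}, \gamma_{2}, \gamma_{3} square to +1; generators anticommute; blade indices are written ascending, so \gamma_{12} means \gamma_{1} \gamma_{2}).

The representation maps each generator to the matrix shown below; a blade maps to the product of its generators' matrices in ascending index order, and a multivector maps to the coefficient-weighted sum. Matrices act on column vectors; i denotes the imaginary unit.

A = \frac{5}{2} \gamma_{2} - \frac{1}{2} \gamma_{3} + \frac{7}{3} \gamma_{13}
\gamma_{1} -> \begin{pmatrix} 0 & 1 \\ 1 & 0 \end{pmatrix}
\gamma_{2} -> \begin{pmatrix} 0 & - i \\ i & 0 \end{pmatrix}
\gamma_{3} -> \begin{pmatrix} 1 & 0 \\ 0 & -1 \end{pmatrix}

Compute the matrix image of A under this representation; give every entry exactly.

Bivector images (products of the table entries): rho(\gamma_{13}) = rho(\gamma_{1})rho(\gamma_{3}) = \begin{pmatrix} 0 & -1 \\ 1 & 0 \end{pmatrix}.
M = (\frac{5}{2})*rho(\gamma_{2}) + (-\frac{1}{2})*rho(\gamma_{3}) + (\frac{7}{3})*rho(\gamma_{13}), summed entrywise:
Answer: \begin{pmatrix} - \frac{1}{2} & - \frac{7}{3} - \frac{5 i}{2} \\ \frac{7}{3} + \frac{5 i}{2} & \frac{1}{2} \end{pmatrix}


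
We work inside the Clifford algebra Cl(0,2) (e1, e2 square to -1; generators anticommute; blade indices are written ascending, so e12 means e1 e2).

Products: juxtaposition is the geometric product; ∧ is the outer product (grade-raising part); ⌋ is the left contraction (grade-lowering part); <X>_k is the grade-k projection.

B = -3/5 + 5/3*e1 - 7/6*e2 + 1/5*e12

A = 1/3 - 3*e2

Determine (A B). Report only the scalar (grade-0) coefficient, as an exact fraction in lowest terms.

step 1: -37/10 - 2/45*e1 + 127/90*e2 + 76/15*e12
Answer: -37/10


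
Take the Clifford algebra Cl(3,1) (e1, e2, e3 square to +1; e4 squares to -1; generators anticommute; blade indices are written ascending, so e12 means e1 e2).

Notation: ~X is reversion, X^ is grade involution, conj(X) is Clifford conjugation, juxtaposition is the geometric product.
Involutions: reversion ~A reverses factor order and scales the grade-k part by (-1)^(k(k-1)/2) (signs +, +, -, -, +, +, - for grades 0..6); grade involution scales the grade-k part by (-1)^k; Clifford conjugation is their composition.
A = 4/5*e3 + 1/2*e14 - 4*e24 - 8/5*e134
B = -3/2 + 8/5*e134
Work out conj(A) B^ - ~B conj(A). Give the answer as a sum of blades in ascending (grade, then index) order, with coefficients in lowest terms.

first term: 64/25 + 2/5*e3 - 53/100*e14 - 6*e24 - 32/5*e123 + 12/5*e134
second term: 64/25 + 2/5*e3 - 53/100*e14 - 6*e24 + 32/5*e123 + 12/5*e134
Answer: -64/5*e123


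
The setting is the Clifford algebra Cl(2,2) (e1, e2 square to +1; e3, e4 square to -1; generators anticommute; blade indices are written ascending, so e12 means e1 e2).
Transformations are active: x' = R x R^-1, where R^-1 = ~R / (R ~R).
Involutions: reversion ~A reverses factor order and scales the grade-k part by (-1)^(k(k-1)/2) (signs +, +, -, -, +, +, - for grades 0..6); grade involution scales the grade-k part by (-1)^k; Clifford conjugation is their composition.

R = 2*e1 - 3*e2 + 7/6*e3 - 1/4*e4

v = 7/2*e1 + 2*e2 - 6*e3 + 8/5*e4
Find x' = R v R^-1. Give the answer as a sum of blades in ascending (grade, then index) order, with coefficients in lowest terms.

~R = 2*e1 - 3*e2 + 7/6*e3 - 1/4*e4, and R ~R = 1667/144, so R^-1 = ~R / (1667/144).
R v = 42/5 + 29/2*e12 - 193/12*e13 + 163/40*e14 + 47/3*e23 - 43/10*e24 + 11/30*e34
Answer: -9961/16670*e1 - 52958/8335*e2 + 64122/8335*e3 - 3272/1667*e4


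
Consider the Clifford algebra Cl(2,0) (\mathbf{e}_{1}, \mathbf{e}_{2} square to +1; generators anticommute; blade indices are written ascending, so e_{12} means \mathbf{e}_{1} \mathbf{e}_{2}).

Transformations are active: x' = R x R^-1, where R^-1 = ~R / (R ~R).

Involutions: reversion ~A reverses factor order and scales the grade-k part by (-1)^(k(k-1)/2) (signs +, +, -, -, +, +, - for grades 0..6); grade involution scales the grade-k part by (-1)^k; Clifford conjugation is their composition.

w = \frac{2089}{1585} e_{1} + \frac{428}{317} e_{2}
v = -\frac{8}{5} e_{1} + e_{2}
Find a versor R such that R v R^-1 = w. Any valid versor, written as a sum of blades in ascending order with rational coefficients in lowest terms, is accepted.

Key observation: q(v) = q(w) = \frac{89}{25} (sandwiches preserve the norm), so R = v + w = -\frac{447}{1585} e_{1} + \frac{745}{317} e_{2} works whenever it is invertible — the component of v along it is kept and (v - w)/2 reverses, sending v to w.
Answer: -\frac{447}{1585} e_{1} + \frac{745}{317} e_{2}


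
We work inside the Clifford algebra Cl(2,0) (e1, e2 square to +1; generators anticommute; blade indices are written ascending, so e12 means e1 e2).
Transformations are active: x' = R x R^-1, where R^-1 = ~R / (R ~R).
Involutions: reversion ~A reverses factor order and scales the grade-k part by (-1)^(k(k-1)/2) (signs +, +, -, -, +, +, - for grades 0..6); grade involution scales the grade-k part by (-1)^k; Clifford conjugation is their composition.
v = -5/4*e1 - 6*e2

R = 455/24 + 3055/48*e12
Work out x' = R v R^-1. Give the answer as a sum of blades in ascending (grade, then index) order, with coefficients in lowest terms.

~R = 455/24 - 3055/48*e12, and R ~R = 10161125/2304, so R^-1 = ~R / (10161125/2304).
R v = -38935/96*e1 - 6565/192*e2
Answer: -21519/9620*e1 + 13723/2405*e2


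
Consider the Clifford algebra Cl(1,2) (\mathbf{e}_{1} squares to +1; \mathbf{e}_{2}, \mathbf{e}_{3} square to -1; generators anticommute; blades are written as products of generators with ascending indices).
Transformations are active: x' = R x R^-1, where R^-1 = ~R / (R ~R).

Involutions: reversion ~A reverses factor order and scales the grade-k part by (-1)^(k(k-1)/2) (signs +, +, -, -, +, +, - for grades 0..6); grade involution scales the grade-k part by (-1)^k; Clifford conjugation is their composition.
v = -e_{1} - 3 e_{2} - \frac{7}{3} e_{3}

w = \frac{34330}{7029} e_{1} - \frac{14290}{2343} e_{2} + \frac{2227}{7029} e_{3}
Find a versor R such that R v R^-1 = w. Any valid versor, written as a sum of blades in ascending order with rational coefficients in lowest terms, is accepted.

R = v + w = \frac{27301}{7029} e_{1} - \frac{21319}{2343} e_{2} - \frac{14174}{7029} e_{3} works: the equal norms (-\frac{121}{9}) guarantee its sandwich swaps v into w.
Answer: \frac{27301}{7029} e_{1} - \frac{21319}{2343} e_{2} - \frac{14174}{7029} e_{3}


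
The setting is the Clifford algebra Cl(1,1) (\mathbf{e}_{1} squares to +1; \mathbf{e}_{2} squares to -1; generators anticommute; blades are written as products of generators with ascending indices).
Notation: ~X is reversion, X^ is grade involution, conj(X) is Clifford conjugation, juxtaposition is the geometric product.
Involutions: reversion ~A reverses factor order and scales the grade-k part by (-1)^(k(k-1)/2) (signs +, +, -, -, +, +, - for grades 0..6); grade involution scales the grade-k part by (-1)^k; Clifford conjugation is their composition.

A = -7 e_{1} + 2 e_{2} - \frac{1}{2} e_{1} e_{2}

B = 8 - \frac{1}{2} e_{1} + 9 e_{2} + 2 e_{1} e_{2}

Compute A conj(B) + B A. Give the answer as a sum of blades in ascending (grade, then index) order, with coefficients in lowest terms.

first term: \frac{31}{2} - \frac{129}{2} e_{1} + \frac{121}{4} e_{2} + 58 e_{1} e_{2}
second term: -\frac{31}{2} - \frac{129}{2} e_{1} + \frac{121}{4} e_{2} + 58 e_{1} e_{2}
Answer: -129 e_{1} + \frac{121}{2} e_{2} + 116 e_{1} e_{2}


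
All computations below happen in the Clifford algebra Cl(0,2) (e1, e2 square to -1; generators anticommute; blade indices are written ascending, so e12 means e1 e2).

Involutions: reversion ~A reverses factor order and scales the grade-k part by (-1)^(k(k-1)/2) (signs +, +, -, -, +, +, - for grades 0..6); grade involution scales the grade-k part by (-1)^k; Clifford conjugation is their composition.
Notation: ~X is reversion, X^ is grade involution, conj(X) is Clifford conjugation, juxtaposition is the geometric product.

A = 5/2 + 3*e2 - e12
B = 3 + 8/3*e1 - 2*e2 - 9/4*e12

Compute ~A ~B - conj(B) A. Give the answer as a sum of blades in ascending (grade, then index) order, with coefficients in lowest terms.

first term: 45/4 + 185/12*e1 + 20/3*e2 + 5/8*e12
second term: 15/4 - 185/12*e1 + 34/3*e2 - 43/8*e12
Answer: 15/2 + 185/6*e1 - 14/3*e2 + 6*e12


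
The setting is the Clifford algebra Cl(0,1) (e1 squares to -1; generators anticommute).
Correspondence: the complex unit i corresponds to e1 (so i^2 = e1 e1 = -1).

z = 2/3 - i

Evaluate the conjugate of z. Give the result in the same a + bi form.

In blades: z = 2/3 - e1.
Conjugation here is Clifford conjugation: the scalar is fixed and the grade-1 and grade-2 blades all flip sign, giving 2/3 + e1; translating back:
Answer: 2/3 + i


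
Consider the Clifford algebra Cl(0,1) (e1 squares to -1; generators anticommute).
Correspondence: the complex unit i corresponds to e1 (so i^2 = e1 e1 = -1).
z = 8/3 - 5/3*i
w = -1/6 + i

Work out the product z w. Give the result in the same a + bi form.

In blades: z = 8/3 - 5/3*e1, w = -1/6 + e1.
Distribute z over w term by term (generator squares from the signature, products reordered to ascending indices): (8/3)*w = -4/9 + 8/3*e1; (-5/3*e1)*w = 5/3 + 5/18*e1.
Sum: 11/9 + 53/18*e1; translating back through the correspondence:
Answer: 11/9 + 53/18*i


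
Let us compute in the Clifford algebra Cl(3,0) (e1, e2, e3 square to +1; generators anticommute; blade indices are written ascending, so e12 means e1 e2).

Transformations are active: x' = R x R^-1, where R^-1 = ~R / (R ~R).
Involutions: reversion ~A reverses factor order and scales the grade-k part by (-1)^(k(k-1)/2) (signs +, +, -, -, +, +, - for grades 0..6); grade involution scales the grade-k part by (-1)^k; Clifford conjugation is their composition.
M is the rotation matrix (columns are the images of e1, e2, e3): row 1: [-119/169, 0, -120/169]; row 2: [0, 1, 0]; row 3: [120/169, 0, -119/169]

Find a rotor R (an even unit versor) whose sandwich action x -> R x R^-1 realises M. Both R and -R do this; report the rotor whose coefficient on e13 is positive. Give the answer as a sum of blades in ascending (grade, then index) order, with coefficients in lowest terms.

Method: write R = a + b12*e12 + b13*e13 + b23*e23 with a^2 + b12^2 + b13^2 + b23^2 = 1 (so R^-1 = ~R). Expanding the columns R e_j ~R gives tr M = 4a^2 - 1 and, from the antisymmetric part, M21 - M12 = -4a*b12, M13 - M31 = 4a*b13, M32 - M23 = -4a*b23.
Here tr M = -69/169, so a^2 = (1 + tr M)/4 = 25/169 and a = ±5/13. Taking a = 5/13: M21 - M12 = 0, M13 - M31 = -240/169, M32 - M23 = 0, giving b12 = 0, b13 = -12/13, b23 = 0, i.e. R = 5/13 - 12/13*e13.
Its e13 coefficient is negative, so report the other preimage -R.
Answer: -5/13 + 12/13*e13. Why the constraint matters: R and -R act identically through the sandwich — M has trace -69/169 either way — so only the sign condition on e13 picks one of the two preimages.


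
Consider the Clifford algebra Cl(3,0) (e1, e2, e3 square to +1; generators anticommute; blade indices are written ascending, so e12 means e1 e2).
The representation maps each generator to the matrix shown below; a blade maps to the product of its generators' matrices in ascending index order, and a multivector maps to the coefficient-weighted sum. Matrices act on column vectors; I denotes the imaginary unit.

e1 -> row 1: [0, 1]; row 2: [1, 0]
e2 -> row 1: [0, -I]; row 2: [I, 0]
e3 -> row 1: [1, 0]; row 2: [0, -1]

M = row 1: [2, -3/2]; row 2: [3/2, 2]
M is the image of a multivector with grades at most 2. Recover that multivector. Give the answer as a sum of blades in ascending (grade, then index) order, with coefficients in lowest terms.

Method: 1, rho(e1), rho(e2), rho(e3) form a trace-orthogonal basis of the 2x2 complex matrices (tr(X Y) = 2 if X = Y, else 0), so M = m0*1 + m1*rho(e1) + m2*rho(e2) + m3*rho(e3) with m0 = tr(M)/2 = 2, m1 = tr(M rho(e1))/2 = 0, m2 = tr(M rho(e2))/2 = -3*I/2, m3 = tr(M rho(e3))/2 = 0.
Multiplying table entries, the bivector images are rho(e12) = I*rho(e3), rho(e13) = -I*rho(e2), rho(e23) = I*rho(e1); with real blade coefficients the real parts of m0..m3 are the coefficients of 1, e1, e2, e3 and the imaginary parts give the bivectors (e23: Im m1, e13: -Im m2, e12: Im m3).
Answer: 2 + 3/2*e13


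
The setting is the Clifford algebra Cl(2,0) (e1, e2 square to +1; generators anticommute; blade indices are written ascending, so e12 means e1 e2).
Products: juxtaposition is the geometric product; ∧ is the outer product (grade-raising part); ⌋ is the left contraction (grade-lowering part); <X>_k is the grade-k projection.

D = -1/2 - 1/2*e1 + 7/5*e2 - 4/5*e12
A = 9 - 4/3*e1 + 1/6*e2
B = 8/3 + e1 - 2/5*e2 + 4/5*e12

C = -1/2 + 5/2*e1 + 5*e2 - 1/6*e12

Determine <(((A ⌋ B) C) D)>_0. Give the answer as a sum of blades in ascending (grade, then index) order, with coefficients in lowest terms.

step 1: 113/5 + 133/15*e1 - 14/3*e2 + 36/5*e12
step 2: -169/15 + 3928/45*e1 + 8627/90*e2 + 1459/30*e12
step 3: 10132/75 + 2669/25*e1 - 49147/450*e2 + 69673/450*e12
step 4: 10132/75
Answer: 10132/75


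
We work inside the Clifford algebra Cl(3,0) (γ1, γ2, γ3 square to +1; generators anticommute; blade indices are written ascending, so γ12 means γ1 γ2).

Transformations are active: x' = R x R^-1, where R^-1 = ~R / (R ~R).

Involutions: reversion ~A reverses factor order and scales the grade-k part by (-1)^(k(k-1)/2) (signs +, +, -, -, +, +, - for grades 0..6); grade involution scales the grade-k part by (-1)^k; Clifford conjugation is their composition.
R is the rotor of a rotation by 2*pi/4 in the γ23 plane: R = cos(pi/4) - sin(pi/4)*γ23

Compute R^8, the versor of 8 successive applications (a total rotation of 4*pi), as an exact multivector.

Rotor phase runs at HALF the rotation angle; powers of one rotor simply add phase, so after 8 steps in γ23 the phase is 8*pi/4 = 2*pi and R^8 = cos(2*pi) - sin(2*pi)*γ23.
cos(2*pi) = 1 and sin(2*pi) = 0, so R^8 = 1. The total rotation 4*pi is 2 full turns, so every vector returns to itself, yet the rotor is +1, back on the identity sheet (an even number of 2*pi turns).
Answer: 1


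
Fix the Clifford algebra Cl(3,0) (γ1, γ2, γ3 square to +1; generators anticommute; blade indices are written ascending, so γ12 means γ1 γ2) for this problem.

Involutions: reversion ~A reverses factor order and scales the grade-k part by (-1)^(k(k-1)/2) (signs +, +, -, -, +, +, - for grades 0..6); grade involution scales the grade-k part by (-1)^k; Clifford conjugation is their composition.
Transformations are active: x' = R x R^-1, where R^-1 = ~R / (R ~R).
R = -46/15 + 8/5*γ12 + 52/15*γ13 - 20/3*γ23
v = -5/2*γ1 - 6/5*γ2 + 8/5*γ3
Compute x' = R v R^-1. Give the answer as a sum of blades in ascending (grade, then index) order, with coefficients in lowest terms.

~R = -46/15 - 8/5*γ12 - 52/15*γ13 + 20/3*γ23, and R ~R = 5132/75, so R^-1 = ~R / (5132/75).
R v = 847/75*γ1 - 224/75*γ2 - 106/25*γ3 + 1754/75*γ123
Answer: -39379/12830*γ1 - 5786/6415*γ2 - 162/1283*γ3


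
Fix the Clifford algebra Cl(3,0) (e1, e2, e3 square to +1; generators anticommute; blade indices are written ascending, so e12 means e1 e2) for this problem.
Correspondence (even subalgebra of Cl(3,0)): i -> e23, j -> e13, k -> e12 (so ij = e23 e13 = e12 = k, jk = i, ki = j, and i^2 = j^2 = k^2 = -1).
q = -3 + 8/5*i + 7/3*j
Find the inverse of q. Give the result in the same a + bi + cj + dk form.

In blades: q = -3 + 7/3*e13 + 8/5*e23.
With qbar = -3 - 7/3*e13 - 8/5*e23 (scalar fixed, mapped units negated), q qbar = 3826/225 (the sum of squared coefficients), so q^-1 = qbar / (3826/225) = -675/3826 - 525/3826*e13 - 180/1913*e23; translating back:
Answer: -675/3826 - 180/1913*i - 525/3826*j


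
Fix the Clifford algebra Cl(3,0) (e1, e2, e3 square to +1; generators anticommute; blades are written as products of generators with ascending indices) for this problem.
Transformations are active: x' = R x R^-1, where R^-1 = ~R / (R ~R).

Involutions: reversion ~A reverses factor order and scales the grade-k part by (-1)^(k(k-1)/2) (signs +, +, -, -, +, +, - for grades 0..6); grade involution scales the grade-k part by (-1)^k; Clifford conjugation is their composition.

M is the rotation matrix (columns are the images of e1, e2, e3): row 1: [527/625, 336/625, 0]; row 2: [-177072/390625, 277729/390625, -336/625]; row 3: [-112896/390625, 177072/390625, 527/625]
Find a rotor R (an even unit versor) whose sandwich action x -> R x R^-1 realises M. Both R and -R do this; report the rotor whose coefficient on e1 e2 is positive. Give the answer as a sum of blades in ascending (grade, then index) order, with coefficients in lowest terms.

Method: write R = a + b12*e1 e2 + b13*e1 e3 + b23*e2 e3 with a^2 + b12^2 + b13^2 + b23^2 = 1 (so R^-1 = ~R). Expanding the columns R e_j ~R gives tr M = 4a^2 - 1 and, from the antisymmetric part, M21 - M12 = -4a*b12, M13 - M31 = 4a*b13, M32 - M23 = -4a*b23.
Here tr M = 936479/390625, so a^2 = (1 + tr M)/4 = 331776/390625 and a = ±576/625. Taking a = 576/625: M21 - M12 = -387072/390625, M13 - M31 = 112896/390625, M32 - M23 = 387072/390625, giving b12 = 168/625, b13 = 49/625, b23 = -168/625, i.e. R = 576/625 + 168/625*e1 e2 + 49/625*e1 e3 - 168/625*e2 e3.
Its e1 e2 coefficient is already positive.
Answer: 576/625 + 168/625*e1 e2 + 49/625*e1 e3 - 168/625*e2 e3. Recall the cover is two-to-one: with M of trace 936479/390625, both preimages act alike, and the stated e1 e2 sign chooses the sheet.


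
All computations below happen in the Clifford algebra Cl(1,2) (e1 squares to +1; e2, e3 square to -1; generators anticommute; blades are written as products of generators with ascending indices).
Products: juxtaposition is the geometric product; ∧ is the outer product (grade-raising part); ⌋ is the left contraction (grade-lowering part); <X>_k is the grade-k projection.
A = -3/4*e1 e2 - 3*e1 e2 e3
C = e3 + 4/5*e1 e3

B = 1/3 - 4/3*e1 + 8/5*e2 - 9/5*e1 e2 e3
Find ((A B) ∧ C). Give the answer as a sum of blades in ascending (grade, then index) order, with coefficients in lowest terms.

step 1: -27/5 + 6/5*e1 - e2 + 27/20*e3 - 1/4*e1 e2 - 24/5*e1 e3 + 4*e2 e3 - e1 e2 e3
step 2: -27/5*e3 - 78/25*e1 e3 - e2 e3 + 11/20*e1 e2 e3
Answer: -27/5*e3 - 78/25*e1 e3 - e2 e3 + 11/20*e1 e2 e3


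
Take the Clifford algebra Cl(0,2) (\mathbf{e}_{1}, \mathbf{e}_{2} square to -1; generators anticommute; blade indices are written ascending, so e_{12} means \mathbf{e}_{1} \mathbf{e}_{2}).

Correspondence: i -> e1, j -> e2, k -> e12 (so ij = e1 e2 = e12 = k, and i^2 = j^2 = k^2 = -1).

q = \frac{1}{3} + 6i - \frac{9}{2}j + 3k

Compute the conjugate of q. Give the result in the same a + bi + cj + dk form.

In blades: q = \frac{1}{3} + 6 e_{1} - \frac{9}{2} e_{2} + 3 e_{12}.
Conjugation here is Clifford conjugation: the scalar is fixed and the grade-1 and grade-2 blades all flip sign, giving \frac{1}{3} - 6 e_{1} + \frac{9}{2} e_{2} - 3 e_{12}; translating back:
Answer: \frac{1}{3} - 6i + \frac{9}{2}j - 3k


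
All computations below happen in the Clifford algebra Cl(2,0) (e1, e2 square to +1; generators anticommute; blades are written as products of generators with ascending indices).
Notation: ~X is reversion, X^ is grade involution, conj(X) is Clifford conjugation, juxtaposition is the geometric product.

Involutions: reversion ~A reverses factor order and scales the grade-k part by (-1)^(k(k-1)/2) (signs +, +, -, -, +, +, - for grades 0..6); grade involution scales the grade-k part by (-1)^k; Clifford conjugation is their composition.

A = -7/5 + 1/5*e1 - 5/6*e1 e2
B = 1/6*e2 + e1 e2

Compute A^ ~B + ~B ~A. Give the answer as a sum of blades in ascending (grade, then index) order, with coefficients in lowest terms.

first term: -5/6 - 5/36*e1 - 1/30*e2 + 41/30*e1 e2
second term: 5/6 - 5/36*e1 - 1/30*e2 + 41/30*e1 e2
Answer: -5/18*e1 - 1/15*e2 + 41/15*e1 e2


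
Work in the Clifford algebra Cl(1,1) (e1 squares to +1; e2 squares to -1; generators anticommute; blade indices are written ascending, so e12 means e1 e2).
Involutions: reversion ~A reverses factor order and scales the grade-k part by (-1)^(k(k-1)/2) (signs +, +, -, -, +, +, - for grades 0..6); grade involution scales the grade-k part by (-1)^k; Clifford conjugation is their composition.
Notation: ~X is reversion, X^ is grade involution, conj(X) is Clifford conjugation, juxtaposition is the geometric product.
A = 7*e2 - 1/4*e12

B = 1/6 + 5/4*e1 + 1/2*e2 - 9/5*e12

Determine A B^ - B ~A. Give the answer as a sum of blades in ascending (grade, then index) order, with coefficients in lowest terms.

first term: 79/20 - 509/40*e1 + 41/48*e2 + 209/24*e12
second term: -79/20 + 509/40*e1 + 71/48*e2 + 211/24*e12
Answer: 79/10 - 509/20*e1 - 5/8*e2 - 1/12*e12


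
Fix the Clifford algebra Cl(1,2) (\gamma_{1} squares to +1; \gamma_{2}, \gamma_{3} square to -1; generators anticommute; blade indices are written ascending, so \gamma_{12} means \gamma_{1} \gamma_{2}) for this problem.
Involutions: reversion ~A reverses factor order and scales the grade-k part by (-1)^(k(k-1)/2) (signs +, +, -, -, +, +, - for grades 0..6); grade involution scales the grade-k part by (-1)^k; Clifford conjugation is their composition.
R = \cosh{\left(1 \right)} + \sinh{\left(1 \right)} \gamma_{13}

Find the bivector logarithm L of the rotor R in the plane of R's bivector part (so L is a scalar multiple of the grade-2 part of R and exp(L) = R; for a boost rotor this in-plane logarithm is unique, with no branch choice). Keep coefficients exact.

The scalar part of R is \cosh{\left(1 \right)}, which determines |rapidity| via cosh; the sign lives in the bivector part, and pairing them (bivector part over sinh of the rapidity = the plane) gives the unique in-plane L = rapidity * plane.
Concretely: cosh(rapidity) = \cosh{\left(1 \right)} gives rapidity = ±1, and since rapidity/sinh(rapidity) is even the sign is immaterial: L = (rapidity/sinh(rapidity)) * <R>_2 = (\frac{1}{\sinh{\left(1 \right)}}) * <R>_2.
Answer: \gamma_{13}


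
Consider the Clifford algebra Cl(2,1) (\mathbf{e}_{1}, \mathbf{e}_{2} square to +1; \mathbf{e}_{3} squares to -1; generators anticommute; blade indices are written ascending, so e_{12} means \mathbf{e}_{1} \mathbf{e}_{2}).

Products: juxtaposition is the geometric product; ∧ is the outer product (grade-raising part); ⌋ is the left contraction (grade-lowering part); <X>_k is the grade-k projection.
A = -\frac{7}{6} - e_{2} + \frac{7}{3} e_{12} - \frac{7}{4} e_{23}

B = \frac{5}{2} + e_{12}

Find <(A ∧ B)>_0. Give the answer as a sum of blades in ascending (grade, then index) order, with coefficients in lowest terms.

step 1: -\frac{35}{12} - \frac{5}{2} e_{2} + \frac{14}{3} e_{12} - \frac{35}{8} e_{23}
step 2: -\frac{35}{12}
Answer: -\frac{35}{12}
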